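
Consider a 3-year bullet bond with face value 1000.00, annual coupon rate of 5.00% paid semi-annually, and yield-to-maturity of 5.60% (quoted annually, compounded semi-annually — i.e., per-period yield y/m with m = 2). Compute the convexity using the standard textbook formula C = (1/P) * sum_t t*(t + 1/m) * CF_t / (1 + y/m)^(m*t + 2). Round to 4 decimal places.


Coupon per period c = face * coupon_rate / m = 25.000000
Periods per year m = 2; per-period yield y/m = 0.028000
Number of cashflows N = 6
Cashflows (t years, CF_t, discount factor 1/(1+y/m)^(m*t), PV):
  t = 0.5000: CF_t = 25.000000, DF = 0.972763, PV = 24.319066
  t = 1.0000: CF_t = 25.000000, DF = 0.946267, PV = 23.656679
  t = 1.5000: CF_t = 25.000000, DF = 0.920493, PV = 23.012334
  t = 2.0000: CF_t = 25.000000, DF = 0.895422, PV = 22.385539
  t = 2.5000: CF_t = 25.000000, DF = 0.871033, PV = 21.775816
  t = 3.0000: CF_t = 1025.000000, DF = 0.847308, PV = 868.490710
Price P = sum_t PV_t = 983.640144
Convexity numerator sum_t t*(t + 1/m) * CF_t / (1+y/m)^(m*t + 2):
  t = 0.5000: term = 11.506167
  t = 1.0000: term = 33.578308
  t = 1.5000: term = 65.327448
  t = 2.0000: term = 105.913501
  t = 2.5000: term = 154.543047
  t = 3.0000: term = 8629.154546
Convexity = (1/P) * sum = 9000.023017 / 983.640144 = 9.149711

Answer: Convexity = 9.1497


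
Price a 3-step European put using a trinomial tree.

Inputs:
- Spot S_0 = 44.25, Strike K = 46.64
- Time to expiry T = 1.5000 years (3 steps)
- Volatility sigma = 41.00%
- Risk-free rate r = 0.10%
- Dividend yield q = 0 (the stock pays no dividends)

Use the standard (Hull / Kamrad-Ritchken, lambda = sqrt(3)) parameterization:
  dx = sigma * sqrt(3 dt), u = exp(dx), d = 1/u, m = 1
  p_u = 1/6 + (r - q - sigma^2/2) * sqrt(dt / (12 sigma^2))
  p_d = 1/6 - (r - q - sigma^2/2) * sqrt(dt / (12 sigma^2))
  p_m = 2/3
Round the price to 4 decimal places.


dt = T/N = 0.500000; dx = sigma*sqrt(3*dt) = 0.502145
u = exp(dx) = 1.652262; d = 1/u = 0.605231
p_u = 0.125319, p_m = 0.666667, p_d = 0.208014
Discount per step: exp(-r*dt) = 0.999500
Stock lattice S(k, j) with j the centered position index:
  k=0: S(0,+0) = 44.2500
  k=1: S(1,-1) = 26.7815; S(1,+0) = 44.2500; S(1,+1) = 73.1126
  k=2: S(2,-2) = 16.2090; S(2,-1) = 26.7815; S(2,+0) = 44.2500; S(2,+1) = 73.1126; S(2,+2) = 120.8012
  k=3: S(3,-3) = 9.8102; S(3,-2) = 16.2090; S(3,-1) = 26.7815; S(3,+0) = 44.2500; S(3,+1) = 73.1126; S(3,+2) = 120.8012; S(3,+3) = 199.5952
Terminal payoffs V(N, j) = max(K - S_T, 0):
  V(3,-3) = 36.829834; V(3,-2) = 30.431033; V(3,-1) = 19.858537; V(3,+0) = 2.390000; V(3,+1) = 0.000000; V(3,+2) = 0.000000; V(3,+3) = 0.000000
Backward induction: V(k, j) = exp(-r*dt) * [p_u * V(k+1, j+1) + p_m * V(k+1, j) + p_d * V(k+1, j-1)]
  V(2,-2) = exp(-r*dt) * [p_u*19.858537 + p_m*30.431033 + p_d*36.829834] = 30.421925
  V(2,-1) = exp(-r*dt) * [p_u*2.390000 + p_m*19.858537 + p_d*30.431033] = 19.858694
  V(2,+0) = exp(-r*dt) * [p_u*0.000000 + p_m*2.390000 + p_d*19.858537] = 5.721331
  V(2,+1) = exp(-r*dt) * [p_u*0.000000 + p_m*0.000000 + p_d*2.390000] = 0.496906
  V(2,+2) = exp(-r*dt) * [p_u*0.000000 + p_m*0.000000 + p_d*0.000000] = 0.000000
  V(1,-1) = exp(-r*dt) * [p_u*5.721331 + p_m*19.858694 + p_d*30.421925] = 20.274176
  V(1,+0) = exp(-r*dt) * [p_u*0.496906 + p_m*5.721331 + p_d*19.858694] = 8.003381
  V(1,+1) = exp(-r*dt) * [p_u*0.000000 + p_m*0.496906 + p_d*5.721331] = 1.520628
  V(0,+0) = exp(-r*dt) * [p_u*1.520628 + p_m*8.003381 + p_d*20.274176] = 9.738598

Answer: Price = V(0,0) = 9.7386


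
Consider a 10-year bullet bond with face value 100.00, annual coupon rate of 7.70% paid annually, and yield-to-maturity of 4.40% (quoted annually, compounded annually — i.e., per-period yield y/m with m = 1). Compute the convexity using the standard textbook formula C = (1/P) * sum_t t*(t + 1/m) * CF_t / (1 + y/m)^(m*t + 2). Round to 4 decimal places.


Coupon per period c = face * coupon_rate / m = 7.700000
Periods per year m = 1; per-period yield y/m = 0.044000
Number of cashflows N = 10
Cashflows (t years, CF_t, discount factor 1/(1+y/m)^(m*t), PV):
  t = 1.0000: CF_t = 7.700000, DF = 0.957854, PV = 7.375479
  t = 2.0000: CF_t = 7.700000, DF = 0.917485, PV = 7.064635
  t = 3.0000: CF_t = 7.700000, DF = 0.878817, PV = 6.766892
  t = 4.0000: CF_t = 7.700000, DF = 0.841779, PV = 6.481697
  t = 5.0000: CF_t = 7.700000, DF = 0.806302, PV = 6.208522
  t = 6.0000: CF_t = 7.700000, DF = 0.772320, PV = 5.946860
  t = 7.0000: CF_t = 7.700000, DF = 0.739770, PV = 5.696226
  t = 8.0000: CF_t = 7.700000, DF = 0.708592, PV = 5.456155
  t = 9.0000: CF_t = 7.700000, DF = 0.678728, PV = 5.226203
  t = 10.0000: CF_t = 107.700000, DF = 0.650122, PV = 70.018164
Price P = sum_t PV_t = 126.240833
Convexity numerator sum_t t*(t + 1/m) * CF_t / (1+y/m)^(m*t + 2):
  t = 1.0000: term = 13.533784
  t = 2.0000: term = 38.890182
  t = 3.0000: term = 74.502265
  t = 4.0000: term = 118.937205
  t = 5.0000: term = 170.886789
  t = 6.0000: term = 229.158529
  t = 7.0000: term = 292.667343
  t = 8.0000: term = 360.427762
  t = 9.0000: term = 431.546650
  t = 10.0000: term = 7066.468127
Convexity = (1/P) * sum = 8797.018636 / 126.240833 = 69.684415

Answer: Convexity = 69.6844


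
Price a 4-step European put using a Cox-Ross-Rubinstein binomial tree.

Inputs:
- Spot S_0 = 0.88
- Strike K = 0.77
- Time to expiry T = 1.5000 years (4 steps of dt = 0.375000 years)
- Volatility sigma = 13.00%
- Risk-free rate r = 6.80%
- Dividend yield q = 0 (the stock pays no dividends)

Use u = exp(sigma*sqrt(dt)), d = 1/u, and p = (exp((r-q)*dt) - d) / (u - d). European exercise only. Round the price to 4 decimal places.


dt = T/N = 0.375000
u = exp(sigma*sqrt(dt)) = 1.082863; d = 1/u = 0.923478
p = (exp((r-q)*dt) - d) / (u - d) = 0.642156
Discount per step: exp(-r*dt) = 0.974822
Stock lattice S(k, i) with i counting down-moves:
  k=0: S(0,0) = 0.8800
  k=1: S(1,0) = 0.9529; S(1,1) = 0.8127
  k=2: S(2,0) = 1.0319; S(2,1) = 0.8800; S(2,2) = 0.7505
  k=3: S(3,0) = 1.1174; S(3,1) = 0.9529; S(3,2) = 0.8127; S(3,3) = 0.6930
  k=4: S(4,0) = 1.2100; S(4,1) = 1.0319; S(4,2) = 0.8800; S(4,3) = 0.7505; S(4,4) = 0.6400
Terminal payoffs V(N, i) = max(K - S_T, 0):
  V(4,0) = 0.000000; V(4,1) = 0.000000; V(4,2) = 0.000000; V(4,3) = 0.019526; V(4,4) = 0.129987
Backward induction: V(k, i) = exp(-r*dt) * [p * V(k+1, i) + (1-p) * V(k+1, i+1)].
  V(3,0) = exp(-r*dt) * [p*0.000000 + (1-p)*0.000000] = 0.000000
  V(3,1) = exp(-r*dt) * [p*0.000000 + (1-p)*0.000000] = 0.000000
  V(3,2) = exp(-r*dt) * [p*0.000000 + (1-p)*0.019526] = 0.006811
  V(3,3) = exp(-r*dt) * [p*0.019526 + (1-p)*0.129987] = 0.057567
  V(2,0) = exp(-r*dt) * [p*0.000000 + (1-p)*0.000000] = 0.000000
  V(2,1) = exp(-r*dt) * [p*0.000000 + (1-p)*0.006811] = 0.002376
  V(2,2) = exp(-r*dt) * [p*0.006811 + (1-p)*0.057567] = 0.024345
  V(1,0) = exp(-r*dt) * [p*0.000000 + (1-p)*0.002376] = 0.000829
  V(1,1) = exp(-r*dt) * [p*0.002376 + (1-p)*0.024345] = 0.009980
  V(0,0) = exp(-r*dt) * [p*0.000829 + (1-p)*0.009980] = 0.004000

Answer: Price = V(0,0) = 0.0040


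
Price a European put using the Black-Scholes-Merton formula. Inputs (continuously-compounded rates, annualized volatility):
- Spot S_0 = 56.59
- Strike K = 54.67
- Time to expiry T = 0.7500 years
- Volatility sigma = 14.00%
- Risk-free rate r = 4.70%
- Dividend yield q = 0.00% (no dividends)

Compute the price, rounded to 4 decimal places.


d1 = (ln(S/K) + (r - q + 0.5*sigma^2) * T) / (sigma * sqrt(T)) = 0.63605177
d2 = d1 - sigma * sqrt(T) = 0.51480821
exp(-rT) = 0.96536405; exp(-qT) = 1.00000000
P = K * exp(-rT) * N(-d2) - S_0 * exp(-qT) * N(-d1)
N(-d1) = 0.26237134; N(-d2) = 0.30334352
P = 54.6700 * 0.96536405 * 0.30334352 - 56.5900 * 1.00000000 * 0.26237134 = 1.1618

Answer: Price = 1.1618


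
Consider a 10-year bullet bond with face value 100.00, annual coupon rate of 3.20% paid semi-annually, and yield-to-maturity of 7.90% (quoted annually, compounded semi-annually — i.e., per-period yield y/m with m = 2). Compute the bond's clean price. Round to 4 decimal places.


Coupon per period c = face * coupon_rate / m = 1.600000
Periods per year m = 2; per-period yield y/m = 0.039500
Number of cashflows N = 20
Cashflows (t years, CF_t, discount factor 1/(1+y/m)^(m*t), PV):
  t = 0.5000: CF_t = 1.600000, DF = 0.962001, PV = 1.539202
  t = 1.0000: CF_t = 1.600000, DF = 0.925446, PV = 1.480713
  t = 1.5000: CF_t = 1.600000, DF = 0.890280, PV = 1.424448
  t = 2.0000: CF_t = 1.600000, DF = 0.856450, PV = 1.370320
  t = 2.5000: CF_t = 1.600000, DF = 0.823906, PV = 1.318249
  t = 3.0000: CF_t = 1.600000, DF = 0.792598, PV = 1.268157
  t = 3.5000: CF_t = 1.600000, DF = 0.762480, PV = 1.219968
  t = 4.0000: CF_t = 1.600000, DF = 0.733507, PV = 1.173611
  t = 4.5000: CF_t = 1.600000, DF = 0.705634, PV = 1.129015
  t = 5.0000: CF_t = 1.600000, DF = 0.678821, PV = 1.086113
  t = 5.5000: CF_t = 1.600000, DF = 0.653026, PV = 1.044842
  t = 6.0000: CF_t = 1.600000, DF = 0.628212, PV = 1.005139
  t = 6.5000: CF_t = 1.600000, DF = 0.604340, PV = 0.966945
  t = 7.0000: CF_t = 1.600000, DF = 0.581376, PV = 0.930202
  t = 7.5000: CF_t = 1.600000, DF = 0.559284, PV = 0.894855
  t = 8.0000: CF_t = 1.600000, DF = 0.538032, PV = 0.860851
  t = 8.5000: CF_t = 1.600000, DF = 0.517587, PV = 0.828140
  t = 9.0000: CF_t = 1.600000, DF = 0.497919, PV = 0.796671
  t = 9.5000: CF_t = 1.600000, DF = 0.478999, PV = 0.766398
  t = 10.0000: CF_t = 101.600000, DF = 0.460798, PV = 46.817027
Price P = sum_t PV_t = 67.920865

Answer: Price = 67.9209


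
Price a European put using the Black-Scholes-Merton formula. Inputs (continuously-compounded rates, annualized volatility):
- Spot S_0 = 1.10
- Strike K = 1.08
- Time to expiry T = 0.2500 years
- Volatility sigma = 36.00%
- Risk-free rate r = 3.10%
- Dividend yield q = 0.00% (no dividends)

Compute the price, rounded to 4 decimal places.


Answer: Price = 0.0645

Derivation:
d1 = (ln(S/K) + (r - q + 0.5*sigma^2) * T) / (sigma * sqrt(T)) = 0.23499521
d2 = d1 - sigma * sqrt(T) = 0.05499521
exp(-rT) = 0.99227995; exp(-qT) = 1.00000000
P = K * exp(-rT) * N(-d2) - S_0 * exp(-qT) * N(-d1)
N(-d1) = 0.40710622; N(-d2) = 0.47807114
P = 1.0800 * 0.99227995 * 0.47807114 - 1.1000 * 1.00000000 * 0.40710622 = 0.0645


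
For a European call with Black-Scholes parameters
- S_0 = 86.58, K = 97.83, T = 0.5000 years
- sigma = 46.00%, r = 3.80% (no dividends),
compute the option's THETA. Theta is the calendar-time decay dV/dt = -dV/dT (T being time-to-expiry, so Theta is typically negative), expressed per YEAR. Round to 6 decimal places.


Answer: Theta = -12.253086

Derivation:
d1 = -0.1545256942; d2 = -0.4797948135
phi(d1) = 0.3942075908; exp(-qT) = 1.0000000000; exp(-rT) = 0.9811793622
Theta = -S*exp(-qT)*phi(d1)*sigma/(2*sqrt(T)) - r*K*exp(-rT)*N(d2) + q*S*exp(-qT)*N(d1)
N(d1) = 0.4385976268; N(d2) = 0.3156866506; sqrt(T) = 0.7071067812
Term 1 = -86.5800 * 1.0000000000 * 0.3942075908 * 0.4600 / (2 * 0.7071067812) = -11.1015954695
Term 2 = -0.0380 * 97.8300 * 0.9811793622 * 0.3156866506 = -1.1514902693
Term 3 = 0 (no dividend yield, q = 0)
Theta = -11.1015954695 + (-1.1514902693) + (0.0000000000) = -12.253086


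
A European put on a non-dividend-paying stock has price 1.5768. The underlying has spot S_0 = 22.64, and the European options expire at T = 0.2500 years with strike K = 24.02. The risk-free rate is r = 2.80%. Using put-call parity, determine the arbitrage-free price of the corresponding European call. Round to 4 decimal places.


Put-call parity: C - P = S_0 * exp(-qT) - K * exp(-rT).
S_0 * exp(-qT) = 22.6400 * 1.00000000 = 22.64000000
K * exp(-rT) = 24.0200 * 0.99302444 = 23.85244712
C = P + S*exp(-qT) - K*exp(-rT)
C = 1.5768 + 22.64000000 - 23.85244712 = 0.3644

Answer: Call price = 0.3644


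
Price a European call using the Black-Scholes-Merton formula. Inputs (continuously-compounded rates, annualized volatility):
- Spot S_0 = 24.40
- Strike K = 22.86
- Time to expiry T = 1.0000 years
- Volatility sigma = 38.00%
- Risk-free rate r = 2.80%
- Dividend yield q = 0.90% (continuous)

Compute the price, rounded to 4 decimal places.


Answer: Price = 4.5575

Derivation:
d1 = (ln(S/K) + (r - q + 0.5*sigma^2) * T) / (sigma * sqrt(T)) = 0.41156441
d2 = d1 - sigma * sqrt(T) = 0.03156441
exp(-rT) = 0.97238837; exp(-qT) = 0.99104038
C = S_0 * exp(-qT) * N(d1) - K * exp(-rT) * N(d2)
N(d1) = 0.65967064; N(d2) = 0.51259029
C = 24.4000 * 0.99104038 * 0.65967064 - 22.8600 * 0.97238837 * 0.51259029 = 4.5575


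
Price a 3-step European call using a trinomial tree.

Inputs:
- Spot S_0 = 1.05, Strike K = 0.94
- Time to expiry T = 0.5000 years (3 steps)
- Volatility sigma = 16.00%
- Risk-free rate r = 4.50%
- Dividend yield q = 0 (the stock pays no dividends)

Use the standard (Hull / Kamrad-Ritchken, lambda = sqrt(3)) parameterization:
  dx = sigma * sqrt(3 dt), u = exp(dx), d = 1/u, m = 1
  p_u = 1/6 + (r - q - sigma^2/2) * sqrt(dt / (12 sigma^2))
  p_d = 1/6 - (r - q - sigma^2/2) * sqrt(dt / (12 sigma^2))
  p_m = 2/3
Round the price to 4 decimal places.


dt = T/N = 0.166667; dx = sigma*sqrt(3*dt) = 0.113137
u = exp(dx) = 1.119785; d = 1/u = 0.893028
p_u = 0.190384, p_m = 0.666667, p_d = 0.142949
Discount per step: exp(-r*dt) = 0.992528
Stock lattice S(k, j) with j the centered position index:
  k=0: S(0,+0) = 1.0500
  k=1: S(1,-1) = 0.9377; S(1,+0) = 1.0500; S(1,+1) = 1.1758
  k=2: S(2,-2) = 0.8374; S(2,-1) = 0.9377; S(2,+0) = 1.0500; S(2,+1) = 1.1758; S(2,+2) = 1.3166
  k=3: S(3,-3) = 0.7478; S(3,-2) = 0.8374; S(3,-1) = 0.9377; S(3,+0) = 1.0500; S(3,+1) = 1.1758; S(3,+2) = 1.3166; S(3,+3) = 1.4743
Terminal payoffs V(N, j) = max(S_T - K, 0):
  V(3,-3) = 0.000000; V(3,-2) = 0.000000; V(3,-1) = 0.000000; V(3,+0) = 0.110000; V(3,+1) = 0.235775; V(3,+2) = 0.376615; V(3,+3) = 0.534327
Backward induction: V(k, j) = exp(-r*dt) * [p_u * V(k+1, j+1) + p_m * V(k+1, j) + p_d * V(k+1, j-1)]
  V(2,-2) = exp(-r*dt) * [p_u*0.000000 + p_m*0.000000 + p_d*0.000000] = 0.000000
  V(2,-1) = exp(-r*dt) * [p_u*0.110000 + p_m*0.000000 + p_d*0.000000] = 0.020786
  V(2,+0) = exp(-r*dt) * [p_u*0.235775 + p_m*0.110000 + p_d*0.000000] = 0.117338
  V(2,+1) = exp(-r*dt) * [p_u*0.376615 + p_m*0.235775 + p_d*0.110000] = 0.242781
  V(2,+2) = exp(-r*dt) * [p_u*0.534327 + p_m*0.376615 + p_d*0.235775] = 0.383620
  V(1,-1) = exp(-r*dt) * [p_u*0.117338 + p_m*0.020786 + p_d*0.000000] = 0.035926
  V(1,+0) = exp(-r*dt) * [p_u*0.242781 + p_m*0.117338 + p_d*0.020786] = 0.126466
  V(1,+1) = exp(-r*dt) * [p_u*0.383620 + p_m*0.242781 + p_d*0.117338] = 0.249782
  V(0,+0) = exp(-r*dt) * [p_u*0.249782 + p_m*0.126466 + p_d*0.035926] = 0.135977

Answer: Price = V(0,0) = 0.1360


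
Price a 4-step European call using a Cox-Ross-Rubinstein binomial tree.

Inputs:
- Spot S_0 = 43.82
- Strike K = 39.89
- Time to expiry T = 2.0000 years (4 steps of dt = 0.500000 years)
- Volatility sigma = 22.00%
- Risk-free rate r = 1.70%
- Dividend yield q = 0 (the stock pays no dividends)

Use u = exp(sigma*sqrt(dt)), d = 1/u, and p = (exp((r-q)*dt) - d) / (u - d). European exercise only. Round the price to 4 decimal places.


dt = T/N = 0.500000
u = exp(sigma*sqrt(dt)) = 1.168316; d = 1/u = 0.855933
p = (exp((r-q)*dt) - d) / (u - d) = 0.488513
Discount per step: exp(-r*dt) = 0.991536
Stock lattice S(k, i) with i counting down-moves:
  k=0: S(0,0) = 43.8200
  k=1: S(1,0) = 51.1956; S(1,1) = 37.5070
  k=2: S(2,0) = 59.8127; S(2,1) = 43.8200; S(2,2) = 32.1034
  k=3: S(3,0) = 69.8801; S(3,1) = 51.1956; S(3,2) = 37.5070; S(3,3) = 27.4784
  k=4: S(4,0) = 81.6420; S(4,1) = 59.8127; S(4,2) = 43.8200; S(4,3) = 32.1034; S(4,4) = 23.5197
Terminal payoffs V(N, i) = max(S_T - K, 0):
  V(4,0) = 41.752038; V(4,1) = 19.922658; V(4,2) = 3.930000; V(4,3) = 0.000000; V(4,4) = 0.000000
Backward induction: V(k, i) = exp(-r*dt) * [p * V(k+1, i) + (1-p) * V(k+1, i+1)].
  V(3,0) = exp(-r*dt) * [p*41.752038 + (1-p)*19.922658] = 30.327721
  V(3,1) = exp(-r*dt) * [p*19.922658 + (1-p)*3.930000] = 11.643240
  V(3,2) = exp(-r*dt) * [p*3.930000 + (1-p)*0.000000] = 1.903608
  V(3,3) = exp(-r*dt) * [p*0.000000 + (1-p)*0.000000] = 0.000000
  V(2,0) = exp(-r*dt) * [p*30.327721 + (1-p)*11.643240] = 20.595057
  V(2,1) = exp(-r*dt) * [p*11.643240 + (1-p)*1.903608] = 6.605167
  V(2,2) = exp(-r*dt) * [p*1.903608 + (1-p)*0.000000] = 0.922067
  V(1,0) = exp(-r*dt) * [p*20.595057 + (1-p)*6.605167] = 13.325666
  V(1,1) = exp(-r*dt) * [p*6.605167 + (1-p)*0.922067] = 3.667035
  V(0,0) = exp(-r*dt) * [p*13.325666 + (1-p)*3.667035] = 8.314433

Answer: Price = V(0,0) = 8.3144


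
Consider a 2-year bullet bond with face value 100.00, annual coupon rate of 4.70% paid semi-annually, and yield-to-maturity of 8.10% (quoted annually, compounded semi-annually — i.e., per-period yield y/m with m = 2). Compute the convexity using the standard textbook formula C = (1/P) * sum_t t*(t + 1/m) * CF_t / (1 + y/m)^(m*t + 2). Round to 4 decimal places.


Answer: Convexity = 4.4024

Derivation:
Coupon per period c = face * coupon_rate / m = 2.350000
Periods per year m = 2; per-period yield y/m = 0.040500
Number of cashflows N = 4
Cashflows (t years, CF_t, discount factor 1/(1+y/m)^(m*t), PV):
  t = 0.5000: CF_t = 2.350000, DF = 0.961076, PV = 2.258530
  t = 1.0000: CF_t = 2.350000, DF = 0.923668, PV = 2.170619
  t = 1.5000: CF_t = 2.350000, DF = 0.887715, PV = 2.086131
  t = 2.0000: CF_t = 102.350000, DF = 0.853162, PV = 87.321163
Price P = sum_t PV_t = 93.836443
Convexity numerator sum_t t*(t + 1/m) * CF_t / (1+y/m)^(m*t + 2):
  t = 0.5000: term = 1.043066
  t = 1.0000: term = 3.007397
  t = 1.5000: term = 5.780677
  t = 2.0000: term = 403.278755
Convexity = (1/P) * sum = 413.109895 / 93.836443 = 4.402446


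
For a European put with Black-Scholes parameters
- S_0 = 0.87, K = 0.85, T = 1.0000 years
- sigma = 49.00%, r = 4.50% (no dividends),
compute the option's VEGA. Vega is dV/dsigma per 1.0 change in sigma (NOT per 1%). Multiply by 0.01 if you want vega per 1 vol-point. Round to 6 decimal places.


d1 = 0.3842997187; d2 = -0.1057002813
phi(d1) = 0.3705445235; exp(-qT) = 1.0000000000; exp(-rT) = 0.9559974818
Vega = S * exp(-qT) * phi(d1) * sqrt(T) = 0.8700 * 1.0000000000 * 0.3705445235 * 1.0000000000 = 0.322374

Answer: Vega = 0.322374


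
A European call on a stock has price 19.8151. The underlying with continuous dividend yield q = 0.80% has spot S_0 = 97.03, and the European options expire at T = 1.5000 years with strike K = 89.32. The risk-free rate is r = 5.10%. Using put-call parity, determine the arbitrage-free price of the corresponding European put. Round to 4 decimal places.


Answer: Put price = 6.6843

Derivation:
Put-call parity: C - P = S_0 * exp(-qT) - K * exp(-rT).
S_0 * exp(-qT) = 97.0300 * 0.98807171 = 95.87259830
K * exp(-rT) = 89.3200 * 0.92635291 = 82.74184230
P = C - S*exp(-qT) + K*exp(-rT)
P = 19.8151 - 95.87259830 + 82.74184230 = 6.6843


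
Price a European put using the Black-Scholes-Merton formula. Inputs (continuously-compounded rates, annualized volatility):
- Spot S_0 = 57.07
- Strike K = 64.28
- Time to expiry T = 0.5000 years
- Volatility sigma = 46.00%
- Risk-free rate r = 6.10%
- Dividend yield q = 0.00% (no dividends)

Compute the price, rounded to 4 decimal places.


Answer: Price = 10.6345

Derivation:
d1 = (ln(S/K) + (r - q + 0.5*sigma^2) * T) / (sigma * sqrt(T)) = -0.10935547
d2 = d1 - sigma * sqrt(T) = -0.43462459
exp(-rT) = 0.96996043; exp(-qT) = 1.00000000
P = K * exp(-rT) * N(-d2) - S_0 * exp(-qT) * N(-d1)
N(-d1) = 0.54353972; N(-d2) = 0.66808253
P = 64.2800 * 0.96996043 * 0.66808253 - 57.0700 * 1.00000000 * 0.54353972 = 10.6345


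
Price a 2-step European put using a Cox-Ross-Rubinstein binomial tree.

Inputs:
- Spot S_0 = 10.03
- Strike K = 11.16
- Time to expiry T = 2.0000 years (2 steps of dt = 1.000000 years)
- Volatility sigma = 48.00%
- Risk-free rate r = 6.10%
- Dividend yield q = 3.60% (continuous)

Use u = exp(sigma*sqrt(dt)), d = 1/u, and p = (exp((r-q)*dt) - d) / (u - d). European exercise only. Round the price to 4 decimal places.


Answer: Price = V(0,0) = 2.7565

Derivation:
dt = T/N = 1.000000
u = exp(sigma*sqrt(dt)) = 1.616074; d = 1/u = 0.618783
p = (exp((r-q)*dt) - d) / (u - d) = 0.407636
Discount per step: exp(-r*dt) = 0.940823
Stock lattice S(k, i) with i counting down-moves:
  k=0: S(0,0) = 10.0300
  k=1: S(1,0) = 16.2092; S(1,1) = 6.2064
  k=2: S(2,0) = 26.1953; S(2,1) = 10.0300; S(2,2) = 3.8404
Terminal payoffs V(N, i) = max(K - S_T, 0):
  V(2,0) = 0.000000; V(2,1) = 1.130000; V(2,2) = 7.319584
Backward induction: V(k, i) = exp(-r*dt) * [p * V(k+1, i) + (1-p) * V(k+1, i+1)].
  V(1,0) = exp(-r*dt) * [p*0.000000 + (1-p)*1.130000] = 0.629760
  V(1,1) = exp(-r*dt) * [p*1.130000 + (1-p)*7.319584] = 4.512646
  V(0,0) = exp(-r*dt) * [p*0.629760 + (1-p)*4.512646] = 2.756464


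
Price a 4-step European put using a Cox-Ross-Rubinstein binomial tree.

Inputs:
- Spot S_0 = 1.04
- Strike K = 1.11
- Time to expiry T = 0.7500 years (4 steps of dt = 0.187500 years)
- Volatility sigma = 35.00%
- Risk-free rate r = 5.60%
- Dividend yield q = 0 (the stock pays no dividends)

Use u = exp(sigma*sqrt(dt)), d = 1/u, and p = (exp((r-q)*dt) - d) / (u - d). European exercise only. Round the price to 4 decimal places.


dt = T/N = 0.187500
u = exp(sigma*sqrt(dt)) = 1.163642; d = 1/u = 0.859371
p = (exp((r-q)*dt) - d) / (u - d) = 0.496874
Discount per step: exp(-r*dt) = 0.989555
Stock lattice S(k, i) with i counting down-moves:
  k=0: S(0,0) = 1.0400
  k=1: S(1,0) = 1.2102; S(1,1) = 0.8937
  k=2: S(2,0) = 1.4082; S(2,1) = 1.0400; S(2,2) = 0.7681
  k=3: S(3,0) = 1.6387; S(3,1) = 1.2102; S(3,2) = 0.8937; S(3,3) = 0.6600
  k=4: S(4,0) = 1.9068; S(4,1) = 1.4082; S(4,2) = 1.0400; S(4,3) = 0.7681; S(4,4) = 0.5672
Terminal payoffs V(N, i) = max(K - S_T, 0):
  V(4,0) = 0.000000; V(4,1) = 0.000000; V(4,2) = 0.070000; V(4,3) = 0.341941; V(4,4) = 0.542774
Backward induction: V(k, i) = exp(-r*dt) * [p * V(k+1, i) + (1-p) * V(k+1, i+1)].
  V(3,0) = exp(-r*dt) * [p*0.000000 + (1-p)*0.000000] = 0.000000
  V(3,1) = exp(-r*dt) * [p*0.000000 + (1-p)*0.070000] = 0.034851
  V(3,2) = exp(-r*dt) * [p*0.070000 + (1-p)*0.341941] = 0.204660
  V(3,3) = exp(-r*dt) * [p*0.341941 + (1-p)*0.542774] = 0.438358
  V(2,0) = exp(-r*dt) * [p*0.000000 + (1-p)*0.034851] = 0.017351
  V(2,1) = exp(-r*dt) * [p*0.034851 + (1-p)*0.204660] = 0.119030
  V(2,2) = exp(-r*dt) * [p*0.204660 + (1-p)*0.438358] = 0.318874
  V(1,0) = exp(-r*dt) * [p*0.017351 + (1-p)*0.119030] = 0.067793
  V(1,1) = exp(-r*dt) * [p*0.119030 + (1-p)*0.318874] = 0.217283
  V(0,0) = exp(-r*dt) * [p*0.067793 + (1-p)*0.217283] = 0.141511

Answer: Price = V(0,0) = 0.1415


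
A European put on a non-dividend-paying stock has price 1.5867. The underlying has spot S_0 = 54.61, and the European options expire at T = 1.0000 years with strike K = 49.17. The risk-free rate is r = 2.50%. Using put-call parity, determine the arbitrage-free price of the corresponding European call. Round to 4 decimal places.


Put-call parity: C - P = S_0 * exp(-qT) - K * exp(-rT).
S_0 * exp(-qT) = 54.6100 * 1.00000000 = 54.61000000
K * exp(-rT) = 49.1700 * 0.97530991 = 47.95598837
C = P + S*exp(-qT) - K*exp(-rT)
C = 1.5867 + 54.61000000 - 47.95598837 = 8.2407

Answer: Call price = 8.2407


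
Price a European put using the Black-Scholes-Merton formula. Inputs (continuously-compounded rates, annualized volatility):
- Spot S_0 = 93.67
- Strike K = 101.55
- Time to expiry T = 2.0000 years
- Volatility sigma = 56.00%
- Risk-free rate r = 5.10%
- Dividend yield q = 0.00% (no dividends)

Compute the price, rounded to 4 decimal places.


Answer: Price = 27.5623

Derivation:
d1 = (ln(S/K) + (r - q + 0.5*sigma^2) * T) / (sigma * sqrt(T)) = 0.42278253
d2 = d1 - sigma * sqrt(T) = -0.36917707
exp(-rT) = 0.90302955; exp(-qT) = 1.00000000
P = K * exp(-rT) * N(-d2) - S_0 * exp(-qT) * N(-d1)
N(-d1) = 0.33622697; N(-d2) = 0.64400213
P = 101.5500 * 0.90302955 * 0.64400213 - 93.6700 * 1.00000000 * 0.33622697 = 27.5623


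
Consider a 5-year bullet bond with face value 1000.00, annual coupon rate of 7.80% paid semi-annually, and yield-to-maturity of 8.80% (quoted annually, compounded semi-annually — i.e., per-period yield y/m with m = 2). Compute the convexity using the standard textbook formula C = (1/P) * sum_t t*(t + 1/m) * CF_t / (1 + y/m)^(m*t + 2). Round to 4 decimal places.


Answer: Convexity = 20.0305

Derivation:
Coupon per period c = face * coupon_rate / m = 39.000000
Periods per year m = 2; per-period yield y/m = 0.044000
Number of cashflows N = 10
Cashflows (t years, CF_t, discount factor 1/(1+y/m)^(m*t), PV):
  t = 0.5000: CF_t = 39.000000, DF = 0.957854, PV = 37.356322
  t = 1.0000: CF_t = 39.000000, DF = 0.917485, PV = 35.781917
  t = 1.5000: CF_t = 39.000000, DF = 0.878817, PV = 34.273867
  t = 2.0000: CF_t = 39.000000, DF = 0.841779, PV = 32.829375
  t = 2.5000: CF_t = 39.000000, DF = 0.806302, PV = 31.445761
  t = 3.0000: CF_t = 39.000000, DF = 0.772320, PV = 30.120461
  t = 3.5000: CF_t = 39.000000, DF = 0.739770, PV = 28.851016
  t = 4.0000: CF_t = 39.000000, DF = 0.708592, PV = 27.635073
  t = 4.5000: CF_t = 39.000000, DF = 0.678728, PV = 26.470377
  t = 5.0000: CF_t = 1039.000000, DF = 0.650122, PV = 675.476992
Price P = sum_t PV_t = 960.241162
Convexity numerator sum_t t*(t + 1/m) * CF_t / (1+y/m)^(m*t + 2):
  t = 0.5000: term = 17.136934
  t = 1.0000: term = 49.244062
  t = 1.5000: term = 94.337284
  t = 2.0000: term = 150.602305
  t = 2.5000: term = 216.382622
  t = 3.0000: term = 290.168268
  t = 3.5000: term = 370.585271
  t = 4.0000: term = 456.385802
  t = 4.5000: term = 546.438940
  t = 5.0000: term = 17042.851403
Convexity = (1/P) * sum = 19234.132891 / 960.241162 = 20.030523


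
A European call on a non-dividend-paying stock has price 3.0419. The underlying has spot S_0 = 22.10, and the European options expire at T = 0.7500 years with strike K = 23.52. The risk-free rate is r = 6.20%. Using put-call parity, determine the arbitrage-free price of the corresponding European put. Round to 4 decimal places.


Put-call parity: C - P = S_0 * exp(-qT) - K * exp(-rT).
S_0 * exp(-qT) = 22.1000 * 1.00000000 = 22.10000000
K * exp(-rT) = 23.5200 * 0.95456456 = 22.45135846
P = C - S*exp(-qT) + K*exp(-rT)
P = 3.0419 - 22.10000000 + 22.45135846 = 3.3933

Answer: Put price = 3.3933


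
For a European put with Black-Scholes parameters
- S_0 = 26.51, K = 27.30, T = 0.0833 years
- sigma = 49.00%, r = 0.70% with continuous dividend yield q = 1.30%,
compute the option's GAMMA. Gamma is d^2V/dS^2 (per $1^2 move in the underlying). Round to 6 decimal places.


d1 = -0.1404607730; d2 = -0.2818832959
phi(d1) = 0.3950262156; exp(-qT) = 0.9989176861; exp(-rT) = 0.9994170700
Gamma = exp(-qT) * phi(d1) / (S * sigma * sqrt(T)) = 0.9989176861 * 0.3950262156 / (26.5100 * 0.4900 * 0.2886173938) = 0.105251

Answer: Gamma = 0.105251


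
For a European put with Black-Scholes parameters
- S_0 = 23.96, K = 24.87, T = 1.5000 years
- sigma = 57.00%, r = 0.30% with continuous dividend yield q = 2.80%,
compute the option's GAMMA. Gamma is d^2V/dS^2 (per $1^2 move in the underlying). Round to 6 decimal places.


Answer: Gamma = 0.022210

Derivation:
d1 = 0.2419387024; d2 = -0.4561658743
phi(d1) = 0.3874355754; exp(-qT) = 0.9588697806; exp(-rT) = 0.9955101098
Gamma = exp(-qT) * phi(d1) / (S * sigma * sqrt(T)) = 0.9588697806 * 0.3874355754 / (23.9600 * 0.5700 * 1.2247448714) = 0.022210


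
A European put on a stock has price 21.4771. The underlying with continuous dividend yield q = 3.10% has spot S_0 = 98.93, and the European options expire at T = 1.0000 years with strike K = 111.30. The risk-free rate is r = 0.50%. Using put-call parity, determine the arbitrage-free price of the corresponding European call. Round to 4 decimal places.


Answer: Call price = 6.6424

Derivation:
Put-call parity: C - P = S_0 * exp(-qT) - K * exp(-rT).
S_0 * exp(-qT) = 98.9300 * 0.96947557 = 95.91021844
K * exp(-rT) = 111.3000 * 0.99501248 = 110.74488893
C = P + S*exp(-qT) - K*exp(-rT)
C = 21.4771 + 95.91021844 - 110.74488893 = 6.6424


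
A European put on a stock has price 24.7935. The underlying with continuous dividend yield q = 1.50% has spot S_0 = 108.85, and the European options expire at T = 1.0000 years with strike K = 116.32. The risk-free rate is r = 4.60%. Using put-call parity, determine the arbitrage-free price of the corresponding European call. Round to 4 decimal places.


Put-call parity: C - P = S_0 * exp(-qT) - K * exp(-rT).
S_0 * exp(-qT) = 108.8500 * 0.98511194 = 107.22943463
K * exp(-rT) = 116.3200 * 0.95504196 = 111.09048104
C = P + S*exp(-qT) - K*exp(-rT)
C = 24.7935 + 107.22943463 - 111.09048104 = 20.9325

Answer: Call price = 20.9325


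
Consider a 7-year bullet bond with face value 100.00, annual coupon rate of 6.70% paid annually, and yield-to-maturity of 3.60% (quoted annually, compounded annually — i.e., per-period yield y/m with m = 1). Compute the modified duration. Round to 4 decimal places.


Answer: Modified duration = 5.7158

Derivation:
Coupon per period c = face * coupon_rate / m = 6.700000
Periods per year m = 1; per-period yield y/m = 0.036000
Number of cashflows N = 7
Cashflows (t years, CF_t, discount factor 1/(1+y/m)^(m*t), PV):
  t = 1.0000: CF_t = 6.700000, DF = 0.965251, PV = 6.467181
  t = 2.0000: CF_t = 6.700000, DF = 0.931709, PV = 6.242453
  t = 3.0000: CF_t = 6.700000, DF = 0.899333, PV = 6.025534
  t = 4.0000: CF_t = 6.700000, DF = 0.868082, PV = 5.816152
  t = 5.0000: CF_t = 6.700000, DF = 0.837917, PV = 5.614047
  t = 6.0000: CF_t = 6.700000, DF = 0.808801, PV = 5.418964
  t = 7.0000: CF_t = 106.700000, DF = 0.780696, PV = 83.300217
Price P = sum_t PV_t = 118.884549
First compute Macaulay numerator sum_t t * PV_t:
  t * PV_t at t = 1.0000: 6.467181
  t * PV_t at t = 2.0000: 12.484906
  t * PV_t at t = 3.0000: 18.076602
  t * PV_t at t = 4.0000: 23.264610
  t * PV_t at t = 5.0000: 28.070234
  t * PV_t at t = 6.0000: 32.513784
  t * PV_t at t = 7.0000: 583.101517
Macaulay duration D = 703.978835 / 118.884549 = 5.921533
Modified duration = D / (1 + y/m) = 5.921533 / (1 + 0.036000) = 5.715766


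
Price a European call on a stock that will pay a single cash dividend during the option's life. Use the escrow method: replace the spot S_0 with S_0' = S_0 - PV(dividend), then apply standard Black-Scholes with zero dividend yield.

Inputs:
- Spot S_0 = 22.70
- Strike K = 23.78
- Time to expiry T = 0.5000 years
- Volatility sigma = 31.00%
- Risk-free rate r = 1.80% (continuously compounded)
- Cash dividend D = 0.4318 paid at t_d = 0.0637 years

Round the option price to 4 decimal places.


PV(D) = D * exp(-r * t_d) = 0.4318 * 0.99885406 = 0.43130518
S_0' = S_0 - PV(D) = 22.7000 - 0.43130518 = 22.26869482
d1 = (ln(S_0'/K) + (r + sigma^2/2)*T) / (sigma*sqrt(T)) = -0.14889396
d2 = d1 - sigma*sqrt(T) = -0.36809707
exp(-rT) = 0.99104038
N(d1) = 0.44081865; N(d2) = 0.35640043
C = S_0' * N(d1) - K * exp(-rT) * N(d2) = 22.26869482 * 0.44081865 - 23.7800 * 0.99104038 * 0.35640043 = 1.4172

Answer: Price = 1.4172


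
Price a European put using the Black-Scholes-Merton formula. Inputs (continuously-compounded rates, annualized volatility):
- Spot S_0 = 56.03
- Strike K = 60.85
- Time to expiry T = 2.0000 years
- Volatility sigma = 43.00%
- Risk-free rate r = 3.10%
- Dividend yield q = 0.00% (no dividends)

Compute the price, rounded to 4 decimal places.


Answer: Price = 14.1136

Derivation:
d1 = (ln(S/K) + (r - q + 0.5*sigma^2) * T) / (sigma * sqrt(T)) = 0.27030463
d2 = d1 - sigma * sqrt(T) = -0.33780720
exp(-rT) = 0.93988289; exp(-qT) = 1.00000000
P = K * exp(-rT) * N(-d2) - S_0 * exp(-qT) * N(-d1)
N(-d1) = 0.39346295; N(-d2) = 0.63224576
P = 60.8500 * 0.93988289 * 0.63224576 - 56.0300 * 1.00000000 * 0.39346295 = 14.1136


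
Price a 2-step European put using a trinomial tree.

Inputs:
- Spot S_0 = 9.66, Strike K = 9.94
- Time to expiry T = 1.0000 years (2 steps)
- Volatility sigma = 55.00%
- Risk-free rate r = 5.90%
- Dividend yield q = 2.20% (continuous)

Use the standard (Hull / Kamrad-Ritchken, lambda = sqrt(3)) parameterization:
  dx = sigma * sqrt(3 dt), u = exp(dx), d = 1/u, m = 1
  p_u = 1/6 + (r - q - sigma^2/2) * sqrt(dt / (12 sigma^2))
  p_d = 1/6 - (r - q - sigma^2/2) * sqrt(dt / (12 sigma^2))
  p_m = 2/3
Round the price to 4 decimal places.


Answer: Price = V(0,0) = 1.7549

Derivation:
dt = T/N = 0.500000; dx = sigma*sqrt(3*dt) = 0.673610
u = exp(dx) = 1.961304; d = 1/u = 0.509865
p_u = 0.124265, p_m = 0.666667, p_d = 0.209069
Discount per step: exp(-r*dt) = 0.970931
Stock lattice S(k, j) with j the centered position index:
  k=0: S(0,+0) = 9.6600
  k=1: S(1,-1) = 4.9253; S(1,+0) = 9.6600; S(1,+1) = 18.9462
  k=2: S(2,-2) = 2.5112; S(2,-1) = 4.9253; S(2,+0) = 9.6600; S(2,+1) = 18.9462; S(2,+2) = 37.1593
Terminal payoffs V(N, j) = max(K - S_T, 0):
  V(2,-2) = 7.428766; V(2,-1) = 5.014706; V(2,+0) = 0.280000; V(2,+1) = 0.000000; V(2,+2) = 0.000000
Backward induction: V(k, j) = exp(-r*dt) * [p_u * V(k+1, j+1) + p_m * V(k+1, j) + p_d * V(k+1, j-1)]
  V(1,-1) = exp(-r*dt) * [p_u*0.280000 + p_m*5.014706 + p_d*7.428766] = 4.787713
  V(1,+0) = exp(-r*dt) * [p_u*0.000000 + p_m*0.280000 + p_d*5.014706] = 1.199182
  V(1,+1) = exp(-r*dt) * [p_u*0.000000 + p_m*0.000000 + p_d*0.280000] = 0.056838
  V(0,+0) = exp(-r*dt) * [p_u*0.056838 + p_m*1.199182 + p_d*4.787713] = 1.754938


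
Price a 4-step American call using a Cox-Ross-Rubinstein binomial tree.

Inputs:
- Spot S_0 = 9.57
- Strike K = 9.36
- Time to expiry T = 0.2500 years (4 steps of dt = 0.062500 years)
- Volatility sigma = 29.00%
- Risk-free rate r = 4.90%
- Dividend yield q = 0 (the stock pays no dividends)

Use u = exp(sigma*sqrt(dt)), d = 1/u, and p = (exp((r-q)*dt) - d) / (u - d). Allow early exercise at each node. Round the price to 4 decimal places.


dt = T/N = 0.062500
u = exp(sigma*sqrt(dt)) = 1.075193; d = 1/u = 0.930066
p = (exp((r-q)*dt) - d) / (u - d) = 0.503017
Discount per step: exp(-r*dt) = 0.996942
Stock lattice S(k, i) with i counting down-moves:
  k=0: S(0,0) = 9.5700
  k=1: S(1,0) = 10.2896; S(1,1) = 8.9007
  k=2: S(2,0) = 11.0633; S(2,1) = 9.5700; S(2,2) = 8.2783
  k=3: S(3,0) = 11.8952; S(3,1) = 10.2896; S(3,2) = 8.9007; S(3,3) = 7.6993
  k=4: S(4,0) = 12.7896; S(4,1) = 11.0633; S(4,2) = 9.5700; S(4,3) = 8.2783; S(4,4) = 7.1609
Terminal payoffs V(N, i) = max(S_T - K, 0):
  V(4,0) = 3.429611; V(4,1) = 1.703299; V(4,2) = 0.210000; V(4,3) = 0.000000; V(4,4) = 0.000000
Backward induction: V(k, i) = exp(-r*dt) * [p * V(k+1, i) + (1-p) * V(k+1, i+1)]; then take max(V_cont, immediate exercise) for American.
  V(3,0) = exp(-r*dt) * [p*3.429611 + (1-p)*1.703299] = 2.563800; exercise = 2.535179; V(3,0) = max -> 2.563800
  V(3,1) = exp(-r*dt) * [p*1.703299 + (1-p)*0.210000] = 0.958216; exercise = 0.929595; V(3,1) = max -> 0.958216
  V(3,2) = exp(-r*dt) * [p*0.210000 + (1-p)*0.000000] = 0.105311; exercise = 0.000000; V(3,2) = max -> 0.105311
  V(3,3) = exp(-r*dt) * [p*0.000000 + (1-p)*0.000000] = 0.000000; exercise = 0.000000; V(3,3) = max -> 0.000000
  V(2,0) = exp(-r*dt) * [p*2.563800 + (1-p)*0.958216] = 1.760453; exercise = 1.703299; V(2,0) = max -> 1.760453
  V(2,1) = exp(-r*dt) * [p*0.958216 + (1-p)*0.105311] = 0.532703; exercise = 0.210000; V(2,1) = max -> 0.532703
  V(2,2) = exp(-r*dt) * [p*0.105311 + (1-p)*0.000000] = 0.052811; exercise = 0.000000; V(2,2) = max -> 0.052811
  V(1,0) = exp(-r*dt) * [p*1.760453 + (1-p)*0.532703] = 1.146766; exercise = 0.929595; V(1,0) = max -> 1.146766
  V(1,1) = exp(-r*dt) * [p*0.532703 + (1-p)*0.052811] = 0.293306; exercise = 0.000000; V(1,1) = max -> 0.293306
  V(0,0) = exp(-r*dt) * [p*1.146766 + (1-p)*0.293306] = 0.720401; exercise = 0.210000; V(0,0) = max -> 0.720401

Answer: Price = V(0,0) = 0.7204


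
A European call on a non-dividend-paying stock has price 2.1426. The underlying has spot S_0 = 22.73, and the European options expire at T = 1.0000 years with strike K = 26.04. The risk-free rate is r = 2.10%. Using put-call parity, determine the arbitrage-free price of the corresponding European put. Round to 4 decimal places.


Answer: Put price = 4.9115

Derivation:
Put-call parity: C - P = S_0 * exp(-qT) - K * exp(-rT).
S_0 * exp(-qT) = 22.7300 * 1.00000000 = 22.73000000
K * exp(-rT) = 26.0400 * 0.97921896 = 25.49886184
P = C - S*exp(-qT) + K*exp(-rT)
P = 2.1426 - 22.73000000 + 25.49886184 = 4.9115


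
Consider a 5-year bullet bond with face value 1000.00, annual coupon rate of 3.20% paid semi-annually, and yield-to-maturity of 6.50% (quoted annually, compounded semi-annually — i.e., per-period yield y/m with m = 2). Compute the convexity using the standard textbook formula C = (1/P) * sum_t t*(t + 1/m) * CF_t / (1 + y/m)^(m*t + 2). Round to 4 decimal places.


Coupon per period c = face * coupon_rate / m = 16.000000
Periods per year m = 2; per-period yield y/m = 0.032500
Number of cashflows N = 10
Cashflows (t years, CF_t, discount factor 1/(1+y/m)^(m*t), PV):
  t = 0.5000: CF_t = 16.000000, DF = 0.968523, PV = 15.496368
  t = 1.0000: CF_t = 16.000000, DF = 0.938037, PV = 15.008589
  t = 1.5000: CF_t = 16.000000, DF = 0.908510, PV = 14.536164
  t = 2.0000: CF_t = 16.000000, DF = 0.879913, PV = 14.078609
  t = 2.5000: CF_t = 16.000000, DF = 0.852216, PV = 13.635456
  t = 3.0000: CF_t = 16.000000, DF = 0.825391, PV = 13.206253
  t = 3.5000: CF_t = 16.000000, DF = 0.799410, PV = 12.790560
  t = 4.0000: CF_t = 16.000000, DF = 0.774247, PV = 12.387952
  t = 4.5000: CF_t = 16.000000, DF = 0.749876, PV = 11.998016
  t = 5.0000: CF_t = 1016.000000, DF = 0.726272, PV = 737.892514
Price P = sum_t PV_t = 861.030481
Convexity numerator sum_t t*(t + 1/m) * CF_t / (1+y/m)^(m*t + 2):
  t = 0.5000: term = 7.268082
  t = 1.0000: term = 21.117913
  t = 1.5000: term = 40.906369
  t = 2.0000: term = 66.031266
  t = 2.5000: term = 95.929200
  t = 3.0000: term = 130.073492
  t = 3.5000: term = 167.972225
  t = 4.0000: term = 209.166382
  t = 4.5000: term = 253.228065
  t = 5.0000: term = 19034.684283
Convexity = (1/P) * sum = 20026.377279 / 861.030481 = 23.258616

Answer: Convexity = 23.2586


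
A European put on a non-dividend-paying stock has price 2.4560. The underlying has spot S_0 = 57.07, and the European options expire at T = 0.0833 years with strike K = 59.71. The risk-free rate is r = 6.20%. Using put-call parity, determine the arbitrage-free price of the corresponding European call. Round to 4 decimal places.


Put-call parity: C - P = S_0 * exp(-qT) - K * exp(-rT).
S_0 * exp(-qT) = 57.0700 * 1.00000000 = 57.07000000
K * exp(-rT) = 59.7100 * 0.99484871 = 59.40241669
C = P + S*exp(-qT) - K*exp(-rT)
C = 2.4560 + 57.07000000 - 59.40241669 = 0.1236

Answer: Call price = 0.1236


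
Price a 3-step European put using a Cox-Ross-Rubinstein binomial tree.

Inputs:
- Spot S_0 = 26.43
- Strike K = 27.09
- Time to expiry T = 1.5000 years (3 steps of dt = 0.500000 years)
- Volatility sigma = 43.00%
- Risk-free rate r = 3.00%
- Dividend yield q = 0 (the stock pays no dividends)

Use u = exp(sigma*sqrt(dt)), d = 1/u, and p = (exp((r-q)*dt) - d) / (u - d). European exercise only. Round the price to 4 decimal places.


Answer: Price = V(0,0) = 5.6010

Derivation:
dt = T/N = 0.500000
u = exp(sigma*sqrt(dt)) = 1.355345; d = 1/u = 0.737820
p = (exp((r-q)*dt) - d) / (u - d) = 0.449040
Discount per step: exp(-r*dt) = 0.985112
Stock lattice S(k, i) with i counting down-moves:
  k=0: S(0,0) = 26.4300
  k=1: S(1,0) = 35.8218; S(1,1) = 19.5006
  k=2: S(2,0) = 48.5508; S(2,1) = 26.4300; S(2,2) = 14.3879
  k=3: S(3,0) = 65.8031; S(3,1) = 35.8218; S(3,2) = 19.5006; S(3,3) = 10.6157
Terminal payoffs V(N, i) = max(K - S_T, 0):
  V(3,0) = 0.000000; V(3,1) = 0.000000; V(3,2) = 7.589428; V(3,3) = 16.474322
Backward induction: V(k, i) = exp(-r*dt) * [p * V(k+1, i) + (1-p) * V(k+1, i+1)].
  V(2,0) = exp(-r*dt) * [p*0.000000 + (1-p)*0.000000] = 0.000000
  V(2,1) = exp(-r*dt) * [p*0.000000 + (1-p)*7.589428] = 4.119218
  V(2,2) = exp(-r*dt) * [p*7.589428 + (1-p)*16.474322] = 12.298778
  V(1,0) = exp(-r*dt) * [p*0.000000 + (1-p)*4.119218] = 2.235736
  V(1,1) = exp(-r*dt) * [p*4.119218 + (1-p)*12.298778] = 8.497407
  V(0,0) = exp(-r*dt) * [p*2.235736 + (1-p)*8.497407] = 5.601019


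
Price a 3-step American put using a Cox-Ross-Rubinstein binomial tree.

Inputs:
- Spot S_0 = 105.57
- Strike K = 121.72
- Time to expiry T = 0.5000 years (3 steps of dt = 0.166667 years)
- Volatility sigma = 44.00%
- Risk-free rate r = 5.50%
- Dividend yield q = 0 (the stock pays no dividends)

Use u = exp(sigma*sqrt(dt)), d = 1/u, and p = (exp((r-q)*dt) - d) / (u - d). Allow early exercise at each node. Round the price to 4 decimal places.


dt = T/N = 0.166667
u = exp(sigma*sqrt(dt)) = 1.196774; d = 1/u = 0.835580
p = (exp((r-q)*dt) - d) / (u - d) = 0.480709
Discount per step: exp(-r*dt) = 0.990875
Stock lattice S(k, i) with i counting down-moves:
  k=0: S(0,0) = 105.5700
  k=1: S(1,0) = 126.3434; S(1,1) = 88.2122
  k=2: S(2,0) = 151.2044; S(2,1) = 105.5700; S(2,2) = 73.7083
  k=3: S(3,0) = 180.9575; S(3,1) = 126.3434; S(3,2) = 88.2122; S(3,3) = 61.5892
Terminal payoffs V(N, i) = max(K - S_T, 0):
  V(3,0) = 0.000000; V(3,1) = 0.000000; V(3,2) = 33.507825; V(3,3) = 60.130802
Backward induction: V(k, i) = exp(-r*dt) * [p * V(k+1, i) + (1-p) * V(k+1, i+1)]; then take max(V_cont, immediate exercise) for American.
  V(2,0) = exp(-r*dt) * [p*0.000000 + (1-p)*0.000000] = 0.000000; exercise = 0.000000; V(2,0) = max -> 0.000000
  V(2,1) = exp(-r*dt) * [p*0.000000 + (1-p)*33.507825] = 17.241553; exercise = 16.150000; V(2,1) = max -> 17.241553
  V(2,2) = exp(-r*dt) * [p*33.507825 + (1-p)*60.130802] = 46.901007; exercise = 48.011675; V(2,2) = max -> 48.011675
  V(1,0) = exp(-r*dt) * [p*0.000000 + (1-p)*17.241553] = 8.871694; exercise = 0.000000; V(1,0) = max -> 8.871694
  V(1,1) = exp(-r*dt) * [p*17.241553 + (1-p)*48.011675] = 32.917088; exercise = 33.507825; V(1,1) = max -> 33.507825
  V(0,0) = exp(-r*dt) * [p*8.871694 + (1-p)*33.507825] = 21.467338; exercise = 16.150000; V(0,0) = max -> 21.467338

Answer: Price = V(0,0) = 21.4673
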